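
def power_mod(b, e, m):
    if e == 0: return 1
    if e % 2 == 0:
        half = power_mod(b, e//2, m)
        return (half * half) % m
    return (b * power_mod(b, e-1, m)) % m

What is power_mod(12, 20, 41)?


power_mod(12, 20, 41): e is even, compute power_mod(12, 10, 41)
  power_mod(12, 10, 41): e is even, compute power_mod(12, 5, 41)
    power_mod(12, 5, 41): e is odd, compute power_mod(12, 4, 41)
      power_mod(12, 4, 41): e is even, compute power_mod(12, 2, 41)
        power_mod(12, 2, 41): e is even, compute power_mod(12, 1, 41)
          power_mod(12, 1, 41): e is odd, compute power_mod(12, 0, 41)
          power_mod(12, 0, 41) = 1
          (12 * 1) % 41 = 12
        half=12, (12*12) % 41 = 21
      half=21, (21*21) % 41 = 31
    (12 * 31) % 41 = 3
  half=3, (3*3) % 41 = 9
half=9, (9*9) % 41 = 40

40


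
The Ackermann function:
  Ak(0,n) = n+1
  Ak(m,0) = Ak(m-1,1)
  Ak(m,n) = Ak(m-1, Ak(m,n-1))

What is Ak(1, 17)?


Ak(1, 17) = Ak(0, Ak(1, 16))
  Ak(1, 16) = Ak(0, Ak(1, 15))
    Ak(1, 15) = Ak(0, Ak(1, 14))
      Ak(1, 14) = Ak(0, Ak(1, 13))
        Ak(1, 13) = Ak(0, Ak(1, 12))
          Ak(1, 12) = Ak(0, Ak(1, 11))
          Ak(1, 11) = Ak(0, Ak(1, 10))
          Ak(1, 10) = Ak(0, Ak(1, 9))
          Ak(1, 9) = Ak(0, Ak(1, 8))
          Ak(1, 8) = Ak(0, Ak(1, 7))
          Ak(1, 7) = Ak(0, Ak(1, 6))
          Ak(1, 6) = Ak(0, Ak(1, 5))
          Ak(1, 5) = Ak(0, Ak(1, 4))
          Ak(1, 4) = Ak(0, Ak(1, 3))
          Ak(1, 3) = Ak(0, Ak(1, 2))
          Ak(1, 2) = Ak(0, Ak(1, 1))
          Ak(1, 1) = Ak(0, Ak(1, 0))
          Ak(1, 0) = Ak(0, 1)
          Ak(0, 1) = 2
            = Ak(0, 2)
          Ak(0, 2) = 3
            = Ak(0, 3)
          Ak(0, 3) = 4
            = Ak(0, 4)
          Ak(0, 4) = 5
... (trace truncated)
Result: Ak(1, 17) = 19

19


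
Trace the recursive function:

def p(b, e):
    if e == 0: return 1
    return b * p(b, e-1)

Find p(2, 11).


p(2, 11)
= 2 * p(2, 10)
= 2 * 2 * p(2, 9)
= 2 * 2 * 2 * p(2, 8)
= 2 * 2 * 2 * 2 * p(2, 7)
= 2 * 2 * 2 * 2 * 2 * p(2, 6)
= 2 * 2 * 2 * 2 * 2 * 2 * p(2, 5)
= 2 * 2 * 2 * 2 * 2 * 2 * 2 * p(2, 4)
= 2 * 2 * 2 * 2 * 2 * 2 * 2 * 2 * p(2, 3)
= 2 * 2 * 2 * 2 * 2 * 2 * 2 * 2 * 2 * p(2, 2)
= 2 * 2 * 2 * 2 * 2 * 2 * 2 * 2 * 2 * 2 * p(2, 1)
= 2 * 2 * 2 * 2 * 2 * 2 * 2 * 2 * 2 * 2 * 2 * p(2, 0)
= 2 * 2 * 2 * 2 * 2 * 2 * 2 * 2 * 2 * 2 * 2 * 1
= 2048

2048


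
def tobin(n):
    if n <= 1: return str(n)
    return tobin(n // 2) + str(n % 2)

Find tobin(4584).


tobin(4584) = tobin(2292) + '0'
tobin(2292) = tobin(1146) + '0'
tobin(1146) = tobin(573) + '0'
tobin(573) = tobin(286) + '1'
tobin(286) = tobin(143) + '0'
tobin(143) = tobin(71) + '1'
tobin(71) = tobin(35) + '1'
tobin(35) = tobin(17) + '1'
tobin(17) = tobin(8) + '1'
tobin(8) = tobin(4) + '0'
tobin(4) = tobin(2) + '0'
tobin(2) = tobin(1) + '0'
tobin(1) = '1'  (base case)
Concatenating: '1' + '0' + '0' + '0' + '1' + '1' + '1' + '1' + '0' + '1' + '0' + '0' + '0' = '1000111101000'

1000111101000


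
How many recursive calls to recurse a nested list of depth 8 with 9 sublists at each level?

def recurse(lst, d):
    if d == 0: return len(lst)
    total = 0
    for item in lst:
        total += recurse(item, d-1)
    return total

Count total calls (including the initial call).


At depth 0 (root): 1 call
At depth 1: each of 1 parents calls recurse on 9 children = 9 calls
At depth 2: each of 9 parents calls recurse on 9 children = 81 calls
At depth 3: each of 81 parents calls recurse on 9 children = 729 calls
At depth 4: each of 729 parents calls recurse on 9 children = 6561 calls
At depth 5: each of 6561 parents calls recurse on 9 children = 59049 calls
At depth 6: each of 59049 parents calls recurse on 9 children = 531441 calls
At depth 7: each of 531441 parents calls recurse on 9 children = 4782969 calls
At depth 8: each of 4782969 parents calls recurse on 9 children = 43046721 calls
Total: 1 + 9 + 81 + 729 + 6561 + 59049 + 531441 + 4782969 + 43046721 = 48427561

48427561


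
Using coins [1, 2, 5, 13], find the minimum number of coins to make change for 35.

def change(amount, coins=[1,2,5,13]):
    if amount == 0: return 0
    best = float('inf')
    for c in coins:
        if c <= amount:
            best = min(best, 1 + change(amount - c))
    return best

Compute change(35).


Building up with DP:
change(0) = 0
change(1) = min(1+change(0)=1+0=1) = 1
change(2) = min(1+change(1)=1+1=2, 1+change(0)=1+0=1) = 1
change(3) = min(1+change(2)=1+1=2, 1+change(1)=1+1=2) = 2
change(4) = min(1+change(3)=1+2=3, 1+change(2)=1+1=2) = 2
change(5) = min(1+change(4)=1+2=3, 1+change(3)=1+2=3, 1+change(0)=1+0=1) = 1
change(6) = min(1+change(5)=1+1=2, 1+change(4)=1+2=3, 1+change(1)=1+1=2) = 2
change(7) = min(1+change(6)=1+2=3, 1+change(5)=1+1=2, 1+change(2)=1+1=2) = 2
change(8) = min(1+change(7)=1+2=3, 1+change(6)=1+2=3, 1+change(3)=1+2=3) = 3
change(9) = min(1+change(8)=1+3=4, 1+change(7)=1+2=3, 1+change(4)=1+2=3) = 3
change(10) = min(1+change(9)=1+3=4, 1+change(8)=1+3=4, 1+change(5)=1+1=2) = 2
change(11) = min(1+change(10)=1+2=3, 1+change(9)=1+3=4, 1+change(6)=1+2=3) = 3
change(12) = min(1+change(11)=1+3=4, 1+change(10)=1+2=3, 1+change(7)=1+2=3) = 3
change(13) = min(1+change(12)=1+3=4, 1+change(11)=1+3=4, 1+change(8)=1+3=4, 1+change(0)=1+0=1) = 1
change(14) = min(1+change(13)=1+1=2, 1+change(12)=1+3=4, 1+change(9)=1+3=4, 1+change(1)=1+1=2) = 2
change(15) = min(1+change(14)=1+2=3, 1+change(13)=1+1=2, 1+change(10)=1+2=3, 1+change(2)=1+1=2) = 2
change(16) = min(1+change(15)=1+2=3, 1+change(14)=1+2=3, 1+change(11)=1+3=4, 1+change(3)=1+2=3) = 3
change(17) = min(1+change(16)=1+3=4, 1+change(15)=1+2=3, 1+change(12)=1+3=4, 1+change(4)=1+2=3) = 3
change(18) = min(1+change(17)=1+3=4, 1+change(16)=1+3=4, 1+change(13)=1+1=2, 1+change(5)=1+1=2) = 2
change(19) = min(1+change(18)=1+2=3, 1+change(17)=1+3=4, 1+change(14)=1+2=3, 1+change(6)=1+2=3) = 3
change(20) = min(1+change(19)=1+3=4, 1+change(18)=1+2=3, 1+change(15)=1+2=3, 1+change(7)=1+2=3) = 3
change(21) = min(1+change(20)=1+3=4, 1+change(19)=1+3=4, 1+change(16)=1+3=4, 1+change(8)=1+3=4) = 4
change(22) = min(1+change(21)=1+4=5, 1+change(20)=1+3=4, 1+change(17)=1+3=4, 1+change(9)=1+3=4) = 4
change(23) = min(1+change(22)=1+4=5, 1+change(21)=1+4=5, 1+change(18)=1+2=3, 1+change(10)=1+2=3) = 3
change(24) = min(1+change(23)=1+3=4, 1+change(22)=1+4=5, 1+change(19)=1+3=4, 1+change(11)=1+3=4) = 4
change(25) = min(1+change(24)=1+4=5, 1+change(23)=1+3=4, 1+change(20)=1+3=4, 1+change(12)=1+3=4) = 4
change(26) = min(1+change(25)=1+4=5, 1+change(24)=1+4=5, 1+change(21)=1+4=5, 1+change(13)=1+1=2) = 2
change(27) = min(1+change(26)=1+2=3, 1+change(25)=1+4=5, 1+change(22)=1+4=5, 1+change(14)=1+2=3) = 3
change(28) = min(1+change(27)=1+3=4, 1+change(26)=1+2=3, 1+change(23)=1+3=4, 1+change(15)=1+2=3) = 3
change(29) = min(1+change(28)=1+3=4, 1+change(27)=1+3=4, 1+change(24)=1+4=5, 1+change(16)=1+3=4) = 4
change(30) = min(1+change(29)=1+4=5, 1+change(28)=1+3=4, 1+change(25)=1+4=5, 1+change(17)=1+3=4) = 4
change(31) = min(1+change(30)=1+4=5, 1+change(29)=1+4=5, 1+change(26)=1+2=3, 1+change(18)=1+2=3) = 3
change(32) = min(1+change(31)=1+3=4, 1+change(30)=1+4=5, 1+change(27)=1+3=4, 1+change(19)=1+3=4) = 4
change(33) = min(1+change(32)=1+4=5, 1+change(31)=1+3=4, 1+change(28)=1+3=4, 1+change(20)=1+3=4) = 4
change(34) = min(1+change(33)=1+4=5, 1+change(32)=1+4=5, 1+change(29)=1+4=5, 1+change(21)=1+4=5) = 5
change(35) = min(1+change(34)=1+5=6, 1+change(33)=1+4=5, 1+change(30)=1+4=5, 1+change(22)=1+4=5) = 5

5


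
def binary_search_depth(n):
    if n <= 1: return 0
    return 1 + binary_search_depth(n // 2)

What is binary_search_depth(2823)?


2823 / 2 = 1411
1411 / 2 = 705
705 / 2 = 352
352 / 2 = 176
176 / 2 = 88
88 / 2 = 44
44 / 2 = 22
22 / 2 = 11
11 / 2 = 5
5 / 2 = 2
2 / 2 = 1
Reached 1 after 11 halvings

11


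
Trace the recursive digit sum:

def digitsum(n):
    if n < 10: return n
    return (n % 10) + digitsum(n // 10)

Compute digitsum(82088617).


digitsum(82088617) = 7 + digitsum(8208861)
digitsum(8208861) = 1 + digitsum(820886)
digitsum(820886) = 6 + digitsum(82088)
digitsum(82088) = 8 + digitsum(8208)
digitsum(8208) = 8 + digitsum(820)
digitsum(820) = 0 + digitsum(82)
digitsum(82) = 2 + digitsum(8)
digitsum(8) = 8  (base case)
Total: 7 + 1 + 6 + 8 + 8 + 0 + 2 + 8 = 40

40


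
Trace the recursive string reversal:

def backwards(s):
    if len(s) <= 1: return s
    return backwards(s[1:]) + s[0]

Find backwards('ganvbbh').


backwards('ganvbbh') = backwards('anvbbh') + 'g'
backwards('anvbbh') = backwards('nvbbh') + 'a'
backwards('nvbbh') = backwards('vbbh') + 'n'
backwards('vbbh') = backwards('bbh') + 'v'
backwards('bbh') = backwards('bh') + 'b'
backwards('bh') = backwards('h') + 'b'
backwards('h') = 'h'  (base case)
Concatenating: 'h' + 'b' + 'b' + 'v' + 'n' + 'a' + 'g' = 'hbbvnag'

hbbvnag


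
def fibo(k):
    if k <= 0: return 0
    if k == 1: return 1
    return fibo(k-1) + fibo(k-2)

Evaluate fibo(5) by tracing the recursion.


Computing fibo(5) bottom-up:
fibo(0) = 0
fibo(1) = 1
fibo(2) = fibo(1) + fibo(0) = 1 + 0 = 1
fibo(3) = fibo(2) + fibo(1) = 1 + 1 = 2
fibo(4) = fibo(3) + fibo(2) = 2 + 1 = 3
fibo(5) = fibo(4) + fibo(3) = 3 + 2 = 5

5


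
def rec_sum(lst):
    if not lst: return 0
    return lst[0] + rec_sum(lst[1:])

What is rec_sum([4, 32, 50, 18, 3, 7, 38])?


rec_sum([4, 32, 50, 18, 3, 7, 38]) = 4 + rec_sum([32, 50, 18, 3, 7, 38])
rec_sum([32, 50, 18, 3, 7, 38]) = 32 + rec_sum([50, 18, 3, 7, 38])
rec_sum([50, 18, 3, 7, 38]) = 50 + rec_sum([18, 3, 7, 38])
rec_sum([18, 3, 7, 38]) = 18 + rec_sum([3, 7, 38])
rec_sum([3, 7, 38]) = 3 + rec_sum([7, 38])
rec_sum([7, 38]) = 7 + rec_sum([38])
rec_sum([38]) = 38 + rec_sum([])
rec_sum([]) = 0  (base case)
Total: 4 + 32 + 50 + 18 + 3 + 7 + 38 + 0 = 152

152


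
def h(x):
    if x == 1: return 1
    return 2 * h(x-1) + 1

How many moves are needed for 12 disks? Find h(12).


h(12) = 2 * h(11) + 1
h(11) = 2 * h(10) + 1
h(10) = 2 * h(9) + 1
h(9) = 2 * h(8) + 1
h(8) = 2 * h(7) + 1
h(7) = 2 * h(6) + 1
h(6) = 2 * h(5) + 1
h(5) = 2 * h(4) + 1
h(4) = 2 * h(3) + 1
h(3) = 2 * h(2) + 1
h(2) = 2 * h(1) + 1
h(1) = 1  (base case)
h(2) = 2 * 1 + 1 = 3
h(3) = 2 * 3 + 1 = 7
h(4) = 2 * 7 + 1 = 15
h(5) = 2 * 15 + 1 = 31
h(6) = 2 * 31 + 1 = 63
h(7) = 2 * 63 + 1 = 127
h(8) = 2 * 127 + 1 = 255
h(9) = 2 * 255 + 1 = 511
h(10) = 2 * 511 + 1 = 1023
h(11) = 2 * 1023 + 1 = 2047
h(12) = 2 * 2047 + 1 = 4095

4095


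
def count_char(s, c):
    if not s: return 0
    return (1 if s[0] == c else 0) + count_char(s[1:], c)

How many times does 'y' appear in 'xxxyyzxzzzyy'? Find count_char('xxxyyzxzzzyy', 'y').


s[0]='x' != 'y' -> 0
s[0]='x' != 'y' -> 0
s[0]='x' != 'y' -> 0
s[0]='y' == 'y' -> 1
s[0]='y' == 'y' -> 1
s[0]='z' != 'y' -> 0
s[0]='x' != 'y' -> 0
s[0]='z' != 'y' -> 0
s[0]='z' != 'y' -> 0
s[0]='z' != 'y' -> 0
s[0]='y' == 'y' -> 1
s[0]='y' == 'y' -> 1
Sum: 0 + 0 + 0 + 1 + 1 + 0 + 0 + 0 + 0 + 0 + 1 + 1 = 4

4


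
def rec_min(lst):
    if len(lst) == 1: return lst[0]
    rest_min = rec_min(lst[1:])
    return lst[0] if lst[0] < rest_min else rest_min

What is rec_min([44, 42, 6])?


rec_min([44, 42, 6]): compare 44 with rec_min([42, 6])
rec_min([42, 6]): compare 42 with rec_min([6])
rec_min([6]) = 6  (base case)
Compare 42 with 6 -> 6
Compare 44 with 6 -> 6

6


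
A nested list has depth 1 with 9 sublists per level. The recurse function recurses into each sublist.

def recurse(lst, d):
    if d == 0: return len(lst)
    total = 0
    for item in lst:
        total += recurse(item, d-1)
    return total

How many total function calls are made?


At depth 0 (root): 1 call
At depth 1: each of 1 parents calls recurse on 9 children = 9 calls
Total: 1 + 9 = 10

10


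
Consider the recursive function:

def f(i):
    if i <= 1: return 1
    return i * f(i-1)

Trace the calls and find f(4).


f(4)
= 4 * f(3)
= 4 * 3 * f(2)
= 4 * 3 * 2 * f(1)
= 4 * 3 * 2 * 1
= 24

24


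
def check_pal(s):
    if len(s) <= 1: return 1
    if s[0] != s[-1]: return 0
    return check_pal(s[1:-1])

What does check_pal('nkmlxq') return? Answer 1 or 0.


check_pal('nkmlxq'): s[0]='n' != s[-1]='q' -> return 0
Result: 0 (not a palindrome)

0


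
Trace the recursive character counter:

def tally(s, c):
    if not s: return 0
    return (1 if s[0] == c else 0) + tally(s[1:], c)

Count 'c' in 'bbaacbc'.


s[0]='b' != 'c' -> 0
s[0]='b' != 'c' -> 0
s[0]='a' != 'c' -> 0
s[0]='a' != 'c' -> 0
s[0]='c' == 'c' -> 1
s[0]='b' != 'c' -> 0
s[0]='c' == 'c' -> 1
Sum: 0 + 0 + 0 + 0 + 1 + 0 + 1 = 2

2


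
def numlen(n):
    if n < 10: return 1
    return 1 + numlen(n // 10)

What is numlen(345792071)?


numlen(345792071) = 1 + numlen(34579207)
numlen(34579207) = 1 + numlen(3457920)
numlen(3457920) = 1 + numlen(345792)
numlen(345792) = 1 + numlen(34579)
numlen(34579) = 1 + numlen(3457)
numlen(3457) = 1 + numlen(345)
numlen(345) = 1 + numlen(34)
numlen(34) = 1 + numlen(3)
numlen(3) = 1  (base case: 3 < 10)
Unwinding: 1 + 1 + 1 + 1 + 1 + 1 + 1 + 1 + 1 = 9

9


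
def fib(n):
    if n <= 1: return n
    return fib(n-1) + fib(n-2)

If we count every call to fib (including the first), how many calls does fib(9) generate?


Let C(n) = total calls for fib(n)
C(0) = 1, C(1) = 1
C(2) = 1 + C(1) + C(0) = 1 + 1 + 1 = 3
C(3) = 1 + C(2) + C(1) = 1 + 3 + 1 = 5
C(4) = 1 + C(3) + C(2) = 1 + 5 + 3 = 9
C(5) = 1 + C(4) + C(3) = 1 + 9 + 5 = 15
C(6) = 1 + C(5) + C(4) = 1 + 15 + 9 = 25
C(7) = 1 + C(6) + C(5) = 1 + 25 + 15 = 41
C(8) = 1 + C(7) + C(6) = 1 + 41 + 25 = 67
C(9) = 1 + C(8) + C(7) = 1 + 67 + 41 = 109

109


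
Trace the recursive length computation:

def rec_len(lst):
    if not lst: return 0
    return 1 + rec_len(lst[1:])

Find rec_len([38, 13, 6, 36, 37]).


rec_len([38, 13, 6, 36, 37]) = 1 + rec_len([13, 6, 36, 37])
rec_len([13, 6, 36, 37]) = 1 + rec_len([6, 36, 37])
rec_len([6, 36, 37]) = 1 + rec_len([36, 37])
rec_len([36, 37]) = 1 + rec_len([37])
rec_len([37]) = 1 + rec_len([])
rec_len([]) = 0  (base case)
Unwinding: 1 + 1 + 1 + 1 + 1 + 0 = 5

5


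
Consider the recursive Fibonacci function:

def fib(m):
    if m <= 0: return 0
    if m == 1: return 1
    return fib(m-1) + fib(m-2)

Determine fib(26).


Computing fib(26) bottom-up:
fib(0) = 0
fib(1) = 1
fib(2) = fib(1) + fib(0) = 1 + 0 = 1
fib(3) = fib(2) + fib(1) = 1 + 1 = 2
fib(4) = fib(3) + fib(2) = 2 + 1 = 3
fib(5) = fib(4) + fib(3) = 3 + 2 = 5
fib(6) = fib(5) + fib(4) = 5 + 3 = 8
fib(7) = fib(6) + fib(5) = 8 + 5 = 13
fib(8) = fib(7) + fib(6) = 13 + 8 = 21
fib(9) = fib(8) + fib(7) = 21 + 13 = 34
fib(10) = fib(9) + fib(8) = 34 + 21 = 55
fib(11) = fib(10) + fib(9) = 55 + 34 = 89
fib(12) = fib(11) + fib(10) = 89 + 55 = 144
fib(13) = fib(12) + fib(11) = 144 + 89 = 233
fib(14) = fib(13) + fib(12) = 233 + 144 = 377
fib(15) = fib(14) + fib(13) = 377 + 233 = 610
fib(16) = fib(15) + fib(14) = 610 + 377 = 987
fib(17) = fib(16) + fib(15) = 987 + 610 = 1597
fib(18) = fib(17) + fib(16) = 1597 + 987 = 2584
fib(19) = fib(18) + fib(17) = 2584 + 1597 = 4181
fib(20) = fib(19) + fib(18) = 4181 + 2584 = 6765
fib(21) = fib(20) + fib(19) = 6765 + 4181 = 10946
fib(22) = fib(21) + fib(20) = 10946 + 6765 = 17711
fib(23) = fib(22) + fib(21) = 17711 + 10946 = 28657
fib(24) = fib(23) + fib(22) = 28657 + 17711 = 46368
fib(25) = fib(24) + fib(23) = 46368 + 28657 = 75025
fib(26) = fib(25) + fib(24) = 75025 + 46368 = 121393

121393


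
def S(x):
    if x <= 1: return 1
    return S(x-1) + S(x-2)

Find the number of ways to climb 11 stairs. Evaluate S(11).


Building up from base cases:
S(0) = 1
S(1) = 1
S(2) = S(1) + S(0) = 1 + 1 = 2
S(3) = S(2) + S(1) = 2 + 1 = 3
S(4) = S(3) + S(2) = 3 + 2 = 5
S(5) = S(4) + S(3) = 5 + 3 = 8
S(6) = S(5) + S(4) = 8 + 5 = 13
S(7) = S(6) + S(5) = 13 + 8 = 21
S(8) = S(7) + S(6) = 21 + 13 = 34
S(9) = S(8) + S(7) = 34 + 21 = 55
S(10) = S(9) + S(8) = 55 + 34 = 89
S(11) = S(10) + S(9) = 89 + 55 = 144

144


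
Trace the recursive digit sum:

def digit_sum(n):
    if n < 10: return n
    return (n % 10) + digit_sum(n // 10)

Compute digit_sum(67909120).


digit_sum(67909120) = 0 + digit_sum(6790912)
digit_sum(6790912) = 2 + digit_sum(679091)
digit_sum(679091) = 1 + digit_sum(67909)
digit_sum(67909) = 9 + digit_sum(6790)
digit_sum(6790) = 0 + digit_sum(679)
digit_sum(679) = 9 + digit_sum(67)
digit_sum(67) = 7 + digit_sum(6)
digit_sum(6) = 6  (base case)
Total: 0 + 2 + 1 + 9 + 0 + 9 + 7 + 6 = 34

34


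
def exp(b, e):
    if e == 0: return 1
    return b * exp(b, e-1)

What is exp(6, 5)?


exp(6, 5)
= 6 * exp(6, 4)
= 6 * 6 * exp(6, 3)
= 6 * 6 * 6 * exp(6, 2)
= 6 * 6 * 6 * 6 * exp(6, 1)
= 6 * 6 * 6 * 6 * 6 * exp(6, 0)
= 6 * 6 * 6 * 6 * 6 * 1
= 7776

7776


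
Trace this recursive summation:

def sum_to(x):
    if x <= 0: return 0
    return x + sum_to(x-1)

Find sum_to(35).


sum_to(35)
= 35 + 34 + 33 + 32 + 31 + 30 + 29 + 28 + 27 + 26 + 25 + 24 + 23 + 22 + 21 + 20 + 19 + 18 + 17 + 16 + 15 + 14 + 13 + 12 + 11 + 10 + 9 + 8 + 7 + 6 + 5 + 4 + 3 + 2 + 1 + sum_to(0)
= 35 + 34 + 33 + 32 + 31 + 30 + 29 + 28 + 27 + 26 + 25 + 24 + 23 + 22 + 21 + 20 + 19 + 18 + 17 + 16 + 15 + 14 + 13 + 12 + 11 + 10 + 9 + 8 + 7 + 6 + 5 + 4 + 3 + 2 + 1 + 0
= 630

630


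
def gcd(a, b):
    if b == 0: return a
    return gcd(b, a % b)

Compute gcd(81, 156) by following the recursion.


gcd(81, 156) = gcd(156, 81)
gcd(156, 81) = gcd(81, 75)
gcd(81, 75) = gcd(75, 6)
gcd(75, 6) = gcd(6, 3)
gcd(6, 3) = gcd(3, 0)
gcd(3, 0) = 3  (base case)

3


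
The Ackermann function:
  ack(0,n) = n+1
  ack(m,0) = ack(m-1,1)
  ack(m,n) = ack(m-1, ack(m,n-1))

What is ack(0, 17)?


ack(0, 17) = 18
Result: ack(0, 17) = 18

18


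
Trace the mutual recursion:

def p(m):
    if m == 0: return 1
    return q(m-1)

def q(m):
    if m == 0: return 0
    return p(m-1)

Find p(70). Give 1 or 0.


p(70) = q(69)
q(69) = p(68)
p(68) = q(67)
q(67) = p(66)
p(66) = q(65)
q(65) = p(64)
p(64) = q(63)
q(63) = p(62)
p(62) = q(61)
q(61) = p(60)
p(60) = q(59)
q(59) = p(58)
p(58) = q(57)
q(57) = p(56)
p(56) = q(55)
q(55) = p(54)
p(54) = q(53)
q(53) = p(52)
p(52) = q(51)
q(51) = p(50)
p(50) = q(49)
q(49) = p(48)
p(48) = q(47)
q(47) = p(46)
p(46) = q(45)
q(45) = p(44)
p(44) = q(43)
q(43) = p(42)
p(42) = q(41)
q(41) = p(40)
p(40) = q(39)
q(39) = p(38)
p(38) = q(37)
q(37) = p(36)
p(36) = q(35)
q(35) = p(34)
p(34) = q(33)
q(33) = p(32)
p(32) = q(31)
q(31) = p(30)
p(30) = q(29)
q(29) = p(28)
p(28) = q(27)
q(27) = p(26)
p(26) = q(25)
q(25) = p(24)
p(24) = q(23)
q(23) = p(22)
p(22) = q(21)
q(21) = p(20)
p(20) = q(19)
q(19) = p(18)
p(18) = q(17)
q(17) = p(16)
p(16) = q(15)
q(15) = p(14)
p(14) = q(13)
q(13) = p(12)
p(12) = q(11)
q(11) = p(10)
p(10) = q(9)
q(9) = p(8)
p(8) = q(7)
q(7) = p(6)
p(6) = q(5)
q(5) = p(4)
p(4) = q(3)
q(3) = p(2)
p(2) = q(1)
q(1) = p(0)
p(0) = 1  (base case)
Result: 1

1


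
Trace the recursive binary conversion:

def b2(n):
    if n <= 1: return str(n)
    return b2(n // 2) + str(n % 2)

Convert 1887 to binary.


b2(1887) = b2(943) + '1'
b2(943) = b2(471) + '1'
b2(471) = b2(235) + '1'
b2(235) = b2(117) + '1'
b2(117) = b2(58) + '1'
b2(58) = b2(29) + '0'
b2(29) = b2(14) + '1'
b2(14) = b2(7) + '0'
b2(7) = b2(3) + '1'
b2(3) = b2(1) + '1'
b2(1) = '1'  (base case)
Concatenating: '1' + '1' + '1' + '0' + '1' + '0' + '1' + '1' + '1' + '1' + '1' = '11101011111'

11101011111


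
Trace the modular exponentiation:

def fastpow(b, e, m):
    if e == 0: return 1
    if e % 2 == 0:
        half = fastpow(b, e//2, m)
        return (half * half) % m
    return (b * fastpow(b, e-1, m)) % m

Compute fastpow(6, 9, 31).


fastpow(6, 9, 31): e is odd, compute fastpow(6, 8, 31)
  fastpow(6, 8, 31): e is even, compute fastpow(6, 4, 31)
    fastpow(6, 4, 31): e is even, compute fastpow(6, 2, 31)
      fastpow(6, 2, 31): e is even, compute fastpow(6, 1, 31)
        fastpow(6, 1, 31): e is odd, compute fastpow(6, 0, 31)
          fastpow(6, 0, 31) = 1
        (6 * 1) % 31 = 6
      half=6, (6*6) % 31 = 5
    half=5, (5*5) % 31 = 25
  half=25, (25*25) % 31 = 5
(6 * 5) % 31 = 30

30


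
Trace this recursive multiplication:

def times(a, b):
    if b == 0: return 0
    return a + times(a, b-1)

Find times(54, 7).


times(54, 7) = 54 + times(54, 6)
times(54, 6) = 54 + times(54, 5)
times(54, 5) = 54 + times(54, 4)
times(54, 4) = 54 + times(54, 3)
times(54, 3) = 54 + times(54, 2)
times(54, 2) = 54 + times(54, 1)
times(54, 1) = 54 + times(54, 0)
times(54, 0) = 0  (base case)
Total: 54 + 54 + 54 + 54 + 54 + 54 + 54 + 0 = 378

378


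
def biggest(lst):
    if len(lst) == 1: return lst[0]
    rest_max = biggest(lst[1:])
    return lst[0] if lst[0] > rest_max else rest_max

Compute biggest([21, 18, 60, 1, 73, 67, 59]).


biggest([21, 18, 60, 1, 73, 67, 59]): compare 21 with biggest([18, 60, 1, 73, 67, 59])
biggest([18, 60, 1, 73, 67, 59]): compare 18 with biggest([60, 1, 73, 67, 59])
biggest([60, 1, 73, 67, 59]): compare 60 with biggest([1, 73, 67, 59])
biggest([1, 73, 67, 59]): compare 1 with biggest([73, 67, 59])
biggest([73, 67, 59]): compare 73 with biggest([67, 59])
biggest([67, 59]): compare 67 with biggest([59])
biggest([59]) = 59  (base case)
Compare 67 with 59 -> 67
Compare 73 with 67 -> 73
Compare 1 with 73 -> 73
Compare 60 with 73 -> 73
Compare 18 with 73 -> 73
Compare 21 with 73 -> 73

73


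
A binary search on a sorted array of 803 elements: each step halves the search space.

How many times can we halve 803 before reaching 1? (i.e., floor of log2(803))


803 / 2 = 401
401 / 2 = 200
200 / 2 = 100
100 / 2 = 50
50 / 2 = 25
25 / 2 = 12
12 / 2 = 6
6 / 2 = 3
3 / 2 = 1
Reached 1 after 9 halvings

9


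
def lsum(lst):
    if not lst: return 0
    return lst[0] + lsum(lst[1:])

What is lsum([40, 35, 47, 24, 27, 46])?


lsum([40, 35, 47, 24, 27, 46]) = 40 + lsum([35, 47, 24, 27, 46])
lsum([35, 47, 24, 27, 46]) = 35 + lsum([47, 24, 27, 46])
lsum([47, 24, 27, 46]) = 47 + lsum([24, 27, 46])
lsum([24, 27, 46]) = 24 + lsum([27, 46])
lsum([27, 46]) = 27 + lsum([46])
lsum([46]) = 46 + lsum([])
lsum([]) = 0  (base case)
Total: 40 + 35 + 47 + 24 + 27 + 46 + 0 = 219

219


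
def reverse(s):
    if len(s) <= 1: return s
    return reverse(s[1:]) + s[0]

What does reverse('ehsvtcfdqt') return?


reverse('ehsvtcfdqt') = reverse('hsvtcfdqt') + 'e'
reverse('hsvtcfdqt') = reverse('svtcfdqt') + 'h'
reverse('svtcfdqt') = reverse('vtcfdqt') + 's'
reverse('vtcfdqt') = reverse('tcfdqt') + 'v'
reverse('tcfdqt') = reverse('cfdqt') + 't'
reverse('cfdqt') = reverse('fdqt') + 'c'
reverse('fdqt') = reverse('dqt') + 'f'
reverse('dqt') = reverse('qt') + 'd'
reverse('qt') = reverse('t') + 'q'
reverse('t') = 't'  (base case)
Concatenating: 't' + 'q' + 'd' + 'f' + 'c' + 't' + 'v' + 's' + 'h' + 'e' = 'tqdfctvshe'

tqdfctvshe


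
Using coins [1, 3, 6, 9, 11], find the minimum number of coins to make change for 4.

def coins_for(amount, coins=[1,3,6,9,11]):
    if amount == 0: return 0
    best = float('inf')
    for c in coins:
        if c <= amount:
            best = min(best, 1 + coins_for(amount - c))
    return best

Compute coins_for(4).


Building up with DP:
coins_for(0) = 0
coins_for(1) = min(1+coins_for(0)=1+0=1) = 1
coins_for(2) = min(1+coins_for(1)=1+1=2) = 2
coins_for(3) = min(1+coins_for(2)=1+2=3, 1+coins_for(0)=1+0=1) = 1
coins_for(4) = min(1+coins_for(3)=1+1=2, 1+coins_for(1)=1+1=2) = 2

2


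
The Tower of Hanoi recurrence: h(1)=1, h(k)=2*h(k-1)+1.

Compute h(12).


h(12) = 2 * h(11) + 1
h(11) = 2 * h(10) + 1
h(10) = 2 * h(9) + 1
h(9) = 2 * h(8) + 1
h(8) = 2 * h(7) + 1
h(7) = 2 * h(6) + 1
h(6) = 2 * h(5) + 1
h(5) = 2 * h(4) + 1
h(4) = 2 * h(3) + 1
h(3) = 2 * h(2) + 1
h(2) = 2 * h(1) + 1
h(1) = 1  (base case)
h(2) = 2 * 1 + 1 = 3
h(3) = 2 * 3 + 1 = 7
h(4) = 2 * 7 + 1 = 15
h(5) = 2 * 15 + 1 = 31
h(6) = 2 * 31 + 1 = 63
h(7) = 2 * 63 + 1 = 127
h(8) = 2 * 127 + 1 = 255
h(9) = 2 * 255 + 1 = 511
h(10) = 2 * 511 + 1 = 1023
h(11) = 2 * 1023 + 1 = 2047
h(12) = 2 * 2047 + 1 = 4095

4095


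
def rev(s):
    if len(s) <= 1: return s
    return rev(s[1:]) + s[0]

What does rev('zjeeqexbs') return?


rev('zjeeqexbs') = rev('jeeqexbs') + 'z'
rev('jeeqexbs') = rev('eeqexbs') + 'j'
rev('eeqexbs') = rev('eqexbs') + 'e'
rev('eqexbs') = rev('qexbs') + 'e'
rev('qexbs') = rev('exbs') + 'q'
rev('exbs') = rev('xbs') + 'e'
rev('xbs') = rev('bs') + 'x'
rev('bs') = rev('s') + 'b'
rev('s') = 's'  (base case)
Concatenating: 's' + 'b' + 'x' + 'e' + 'q' + 'e' + 'e' + 'j' + 'z' = 'sbxeqeejz'

sbxeqeejz


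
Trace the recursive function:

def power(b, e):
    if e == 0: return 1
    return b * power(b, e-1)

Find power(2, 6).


power(2, 6)
= 2 * power(2, 5)
= 2 * 2 * power(2, 4)
= 2 * 2 * 2 * power(2, 3)
= 2 * 2 * 2 * 2 * power(2, 2)
= 2 * 2 * 2 * 2 * 2 * power(2, 1)
= 2 * 2 * 2 * 2 * 2 * 2 * power(2, 0)
= 2 * 2 * 2 * 2 * 2 * 2 * 1
= 64

64


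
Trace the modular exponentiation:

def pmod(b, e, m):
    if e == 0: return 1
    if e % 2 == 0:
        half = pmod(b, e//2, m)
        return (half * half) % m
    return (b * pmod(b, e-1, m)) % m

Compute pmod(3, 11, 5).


pmod(3, 11, 5): e is odd, compute pmod(3, 10, 5)
  pmod(3, 10, 5): e is even, compute pmod(3, 5, 5)
    pmod(3, 5, 5): e is odd, compute pmod(3, 4, 5)
      pmod(3, 4, 5): e is even, compute pmod(3, 2, 5)
        pmod(3, 2, 5): e is even, compute pmod(3, 1, 5)
          pmod(3, 1, 5): e is odd, compute pmod(3, 0, 5)
          pmod(3, 0, 5) = 1
          (3 * 1) % 5 = 3
        half=3, (3*3) % 5 = 4
      half=4, (4*4) % 5 = 1
    (3 * 1) % 5 = 3
  half=3, (3*3) % 5 = 4
(3 * 4) % 5 = 2

2


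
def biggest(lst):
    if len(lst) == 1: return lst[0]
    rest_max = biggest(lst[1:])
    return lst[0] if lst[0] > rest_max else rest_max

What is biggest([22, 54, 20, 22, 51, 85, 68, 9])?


biggest([22, 54, 20, 22, 51, 85, 68, 9]): compare 22 with biggest([54, 20, 22, 51, 85, 68, 9])
biggest([54, 20, 22, 51, 85, 68, 9]): compare 54 with biggest([20, 22, 51, 85, 68, 9])
biggest([20, 22, 51, 85, 68, 9]): compare 20 with biggest([22, 51, 85, 68, 9])
biggest([22, 51, 85, 68, 9]): compare 22 with biggest([51, 85, 68, 9])
biggest([51, 85, 68, 9]): compare 51 with biggest([85, 68, 9])
biggest([85, 68, 9]): compare 85 with biggest([68, 9])
biggest([68, 9]): compare 68 with biggest([9])
biggest([9]) = 9  (base case)
Compare 68 with 9 -> 68
Compare 85 with 68 -> 85
Compare 51 with 85 -> 85
Compare 22 with 85 -> 85
Compare 20 with 85 -> 85
Compare 54 with 85 -> 85
Compare 22 with 85 -> 85

85


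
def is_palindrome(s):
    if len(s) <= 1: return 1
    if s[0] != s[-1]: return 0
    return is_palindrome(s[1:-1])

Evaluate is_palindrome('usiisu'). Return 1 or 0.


is_palindrome('usiisu'): s[0]='u' == s[-1]='u' -> check is_palindrome('siis')
is_palindrome('siis'): s[0]='s' == s[-1]='s' -> check is_palindrome('ii')
is_palindrome('ii'): s[0]='i' == s[-1]='i' -> check is_palindrome('')
is_palindrome(''): len <= 1 -> return 1  (base case)
Result: 1 (palindrome)

1


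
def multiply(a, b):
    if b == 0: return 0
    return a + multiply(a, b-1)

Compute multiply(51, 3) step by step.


multiply(51, 3) = 51 + multiply(51, 2)
multiply(51, 2) = 51 + multiply(51, 1)
multiply(51, 1) = 51 + multiply(51, 0)
multiply(51, 0) = 0  (base case)
Total: 51 + 51 + 51 + 0 = 153

153


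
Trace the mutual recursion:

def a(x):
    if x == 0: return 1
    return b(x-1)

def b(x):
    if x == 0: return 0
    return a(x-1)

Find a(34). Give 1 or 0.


a(34) = b(33)
b(33) = a(32)
a(32) = b(31)
b(31) = a(30)
a(30) = b(29)
b(29) = a(28)
a(28) = b(27)
b(27) = a(26)
a(26) = b(25)
b(25) = a(24)
a(24) = b(23)
b(23) = a(22)
a(22) = b(21)
b(21) = a(20)
a(20) = b(19)
b(19) = a(18)
a(18) = b(17)
b(17) = a(16)
a(16) = b(15)
b(15) = a(14)
a(14) = b(13)
b(13) = a(12)
a(12) = b(11)
b(11) = a(10)
a(10) = b(9)
b(9) = a(8)
a(8) = b(7)
b(7) = a(6)
a(6) = b(5)
b(5) = a(4)
a(4) = b(3)
b(3) = a(2)
a(2) = b(1)
b(1) = a(0)
a(0) = 1  (base case)
Result: 1

1


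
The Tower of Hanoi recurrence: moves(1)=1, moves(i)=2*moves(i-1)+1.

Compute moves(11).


moves(11) = 2 * moves(10) + 1
moves(10) = 2 * moves(9) + 1
moves(9) = 2 * moves(8) + 1
moves(8) = 2 * moves(7) + 1
moves(7) = 2 * moves(6) + 1
moves(6) = 2 * moves(5) + 1
moves(5) = 2 * moves(4) + 1
moves(4) = 2 * moves(3) + 1
moves(3) = 2 * moves(2) + 1
moves(2) = 2 * moves(1) + 1
moves(1) = 1  (base case)
moves(2) = 2 * 1 + 1 = 3
moves(3) = 2 * 3 + 1 = 7
moves(4) = 2 * 7 + 1 = 15
moves(5) = 2 * 15 + 1 = 31
moves(6) = 2 * 31 + 1 = 63
moves(7) = 2 * 63 + 1 = 127
moves(8) = 2 * 127 + 1 = 255
moves(9) = 2 * 255 + 1 = 511
moves(10) = 2 * 511 + 1 = 1023
moves(11) = 2 * 1023 + 1 = 2047

2047


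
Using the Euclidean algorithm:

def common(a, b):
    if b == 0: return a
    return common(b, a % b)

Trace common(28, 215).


common(28, 215) = common(215, 28)
common(215, 28) = common(28, 19)
common(28, 19) = common(19, 9)
common(19, 9) = common(9, 1)
common(9, 1) = common(1, 0)
common(1, 0) = 1  (base case)

1


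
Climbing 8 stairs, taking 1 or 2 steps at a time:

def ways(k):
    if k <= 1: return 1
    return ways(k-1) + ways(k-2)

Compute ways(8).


Building up from base cases:
ways(0) = 1
ways(1) = 1
ways(2) = ways(1) + ways(0) = 1 + 1 = 2
ways(3) = ways(2) + ways(1) = 2 + 1 = 3
ways(4) = ways(3) + ways(2) = 3 + 2 = 5
ways(5) = ways(4) + ways(3) = 5 + 3 = 8
ways(6) = ways(5) + ways(4) = 8 + 5 = 13
ways(7) = ways(6) + ways(5) = 13 + 8 = 21
ways(8) = ways(7) + ways(6) = 21 + 13 = 34

34


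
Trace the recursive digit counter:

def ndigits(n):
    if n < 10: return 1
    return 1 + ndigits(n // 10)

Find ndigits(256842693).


ndigits(256842693) = 1 + ndigits(25684269)
ndigits(25684269) = 1 + ndigits(2568426)
ndigits(2568426) = 1 + ndigits(256842)
ndigits(256842) = 1 + ndigits(25684)
ndigits(25684) = 1 + ndigits(2568)
ndigits(2568) = 1 + ndigits(256)
ndigits(256) = 1 + ndigits(25)
ndigits(25) = 1 + ndigits(2)
ndigits(2) = 1  (base case: 2 < 10)
Unwinding: 1 + 1 + 1 + 1 + 1 + 1 + 1 + 1 + 1 = 9

9


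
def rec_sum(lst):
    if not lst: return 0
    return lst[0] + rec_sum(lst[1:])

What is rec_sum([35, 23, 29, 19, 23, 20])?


rec_sum([35, 23, 29, 19, 23, 20]) = 35 + rec_sum([23, 29, 19, 23, 20])
rec_sum([23, 29, 19, 23, 20]) = 23 + rec_sum([29, 19, 23, 20])
rec_sum([29, 19, 23, 20]) = 29 + rec_sum([19, 23, 20])
rec_sum([19, 23, 20]) = 19 + rec_sum([23, 20])
rec_sum([23, 20]) = 23 + rec_sum([20])
rec_sum([20]) = 20 + rec_sum([])
rec_sum([]) = 0  (base case)
Total: 35 + 23 + 29 + 19 + 23 + 20 + 0 = 149

149


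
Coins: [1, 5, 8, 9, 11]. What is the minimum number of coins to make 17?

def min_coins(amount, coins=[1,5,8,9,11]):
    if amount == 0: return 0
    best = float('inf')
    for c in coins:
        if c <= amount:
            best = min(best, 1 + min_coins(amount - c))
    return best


Building up with DP:
min_coins(0) = 0
min_coins(1) = min(1+min_coins(0)=1+0=1) = 1
min_coins(2) = min(1+min_coins(1)=1+1=2) = 2
min_coins(3) = min(1+min_coins(2)=1+2=3) = 3
min_coins(4) = min(1+min_coins(3)=1+3=4) = 4
min_coins(5) = min(1+min_coins(4)=1+4=5, 1+min_coins(0)=1+0=1) = 1
min_coins(6) = min(1+min_coins(5)=1+1=2, 1+min_coins(1)=1+1=2) = 2
min_coins(7) = min(1+min_coins(6)=1+2=3, 1+min_coins(2)=1+2=3) = 3
min_coins(8) = min(1+min_coins(7)=1+3=4, 1+min_coins(3)=1+3=4, 1+min_coins(0)=1+0=1) = 1
min_coins(9) = min(1+min_coins(8)=1+1=2, 1+min_coins(4)=1+4=5, 1+min_coins(1)=1+1=2, 1+min_coins(0)=1+0=1) = 1
min_coins(10) = min(1+min_coins(9)=1+1=2, 1+min_coins(5)=1+1=2, 1+min_coins(2)=1+2=3, 1+min_coins(1)=1+1=2) = 2
min_coins(11) = min(1+min_coins(10)=1+2=3, 1+min_coins(6)=1+2=3, 1+min_coins(3)=1+3=4, 1+min_coins(2)=1+2=3, 1+min_coins(0)=1+0=1) = 1
min_coins(12) = min(1+min_coins(11)=1+1=2, 1+min_coins(7)=1+3=4, 1+min_coins(4)=1+4=5, 1+min_coins(3)=1+3=4, 1+min_coins(1)=1+1=2) = 2
min_coins(13) = min(1+min_coins(12)=1+2=3, 1+min_coins(8)=1+1=2, 1+min_coins(5)=1+1=2, 1+min_coins(4)=1+4=5, 1+min_coins(2)=1+2=3) = 2
min_coins(14) = min(1+min_coins(13)=1+2=3, 1+min_coins(9)=1+1=2, 1+min_coins(6)=1+2=3, 1+min_coins(5)=1+1=2, 1+min_coins(3)=1+3=4) = 2
min_coins(15) = min(1+min_coins(14)=1+2=3, 1+min_coins(10)=1+2=3, 1+min_coins(7)=1+3=4, 1+min_coins(6)=1+2=3, 1+min_coins(4)=1+4=5) = 3
min_coins(16) = min(1+min_coins(15)=1+3=4, 1+min_coins(11)=1+1=2, 1+min_coins(8)=1+1=2, 1+min_coins(7)=1+3=4, 1+min_coins(5)=1+1=2) = 2
min_coins(17) = min(1+min_coins(16)=1+2=3, 1+min_coins(12)=1+2=3, 1+min_coins(9)=1+1=2, 1+min_coins(8)=1+1=2, 1+min_coins(6)=1+2=3) = 2

2


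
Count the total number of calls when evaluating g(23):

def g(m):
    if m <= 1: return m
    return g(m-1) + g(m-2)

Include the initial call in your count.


Let C(n) = total calls for g(n)
C(0) = 1, C(1) = 1
C(2) = 1 + C(1) + C(0) = 1 + 1 + 1 = 3
C(3) = 1 + C(2) + C(1) = 1 + 3 + 1 = 5
C(4) = 1 + C(3) + C(2) = 1 + 5 + 3 = 9
C(5) = 1 + C(4) + C(3) = 1 + 9 + 5 = 15
C(6) = 1 + C(5) + C(4) = 1 + 15 + 9 = 25
C(7) = 1 + C(6) + C(5) = 1 + 25 + 15 = 41
C(8) = 1 + C(7) + C(6) = 1 + 41 + 25 = 67
C(9) = 1 + C(8) + C(7) = 1 + 67 + 41 = 109
C(10) = 1 + C(9) + C(8) = 1 + 109 + 67 = 177
C(11) = 1 + C(10) + C(9) = 1 + 177 + 109 = 287
C(12) = 1 + C(11) + C(10) = 1 + 287 + 177 = 465
C(13) = 1 + C(12) + C(11) = 1 + 465 + 287 = 753
C(14) = 1 + C(13) + C(12) = 1 + 753 + 465 = 1219
C(15) = 1 + C(14) + C(13) = 1 + 1219 + 753 = 1973
C(16) = 1 + C(15) + C(14) = 1 + 1973 + 1219 = 3193
C(17) = 1 + C(16) + C(15) = 1 + 3193 + 1973 = 5167
C(18) = 1 + C(17) + C(16) = 1 + 5167 + 3193 = 8361
C(19) = 1 + C(18) + C(17) = 1 + 8361 + 5167 = 13529
C(20) = 1 + C(19) + C(18) = 1 + 13529 + 8361 = 21891
C(21) = 1 + C(20) + C(19) = 1 + 21891 + 13529 = 35421
C(22) = 1 + C(21) + C(20) = 1 + 35421 + 21891 = 57313
C(23) = 1 + C(22) + C(21) = 1 + 57313 + 35421 = 92735

92735


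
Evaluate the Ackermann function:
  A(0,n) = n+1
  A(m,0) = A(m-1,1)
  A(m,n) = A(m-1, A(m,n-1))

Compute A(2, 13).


A(2, 13) = A(1, A(2, 12))
  A(2, 12) = A(1, A(2, 11))
    A(2, 11) = A(1, A(2, 10))
      A(2, 10) = A(1, A(2, 9))
        A(2, 9) = A(1, A(2, 8))
          A(2, 8) = A(1, A(2, 7))
          A(2, 7) = A(1, A(2, 6))
          A(2, 6) = A(1, A(2, 5))
          A(2, 5) = A(1, A(2, 4))
          A(2, 4) = A(1, A(2, 3))
          A(2, 3) = A(1, A(2, 2))
          A(2, 2) = A(1, A(2, 1))
          A(2, 1) = A(1, A(2, 0))
          A(2, 0) = A(1, 1)
          A(1, 1) = A(0, A(1, 0))
          A(1, 0) = A(0, 1)
          A(0, 1) = 2
            = A(0, 2)
          A(0, 2) = 3
            = A(1, 3)
          A(1, 3) = A(0, A(1, 2))
          A(1, 2) = A(0, A(1, 1))
          A(1, 1) = A(0, A(1, 0))
          A(1, 0) = A(0, 1)
          A(0, 1) = 2
... (trace truncated)
Result: A(2, 13) = 29

29


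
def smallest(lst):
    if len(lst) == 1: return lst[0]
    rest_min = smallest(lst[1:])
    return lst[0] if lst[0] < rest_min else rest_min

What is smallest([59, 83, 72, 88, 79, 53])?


smallest([59, 83, 72, 88, 79, 53]): compare 59 with smallest([83, 72, 88, 79, 53])
smallest([83, 72, 88, 79, 53]): compare 83 with smallest([72, 88, 79, 53])
smallest([72, 88, 79, 53]): compare 72 with smallest([88, 79, 53])
smallest([88, 79, 53]): compare 88 with smallest([79, 53])
smallest([79, 53]): compare 79 with smallest([53])
smallest([53]) = 53  (base case)
Compare 79 with 53 -> 53
Compare 88 with 53 -> 53
Compare 72 with 53 -> 53
Compare 83 with 53 -> 53
Compare 59 with 53 -> 53

53


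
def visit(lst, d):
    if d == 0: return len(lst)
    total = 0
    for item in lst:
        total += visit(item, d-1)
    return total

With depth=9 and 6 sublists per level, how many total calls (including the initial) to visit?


At depth 0 (root): 1 call
At depth 1: each of 1 parents calls visit on 6 children = 6 calls
At depth 2: each of 6 parents calls visit on 6 children = 36 calls
At depth 3: each of 36 parents calls visit on 6 children = 216 calls
At depth 4: each of 216 parents calls visit on 6 children = 1296 calls
At depth 5: each of 1296 parents calls visit on 6 children = 7776 calls
At depth 6: each of 7776 parents calls visit on 6 children = 46656 calls
At depth 7: each of 46656 parents calls visit on 6 children = 279936 calls
At depth 8: each of 279936 parents calls visit on 6 children = 1679616 calls
At depth 9: each of 1679616 parents calls visit on 6 children = 10077696 calls
Total: 1 + 6 + 36 + 216 + 1296 + 7776 + 46656 + 279936 + 1679616 + 10077696 = 12093235

12093235


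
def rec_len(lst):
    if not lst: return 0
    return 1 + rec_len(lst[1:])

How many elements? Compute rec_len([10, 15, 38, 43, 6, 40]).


rec_len([10, 15, 38, 43, 6, 40]) = 1 + rec_len([15, 38, 43, 6, 40])
rec_len([15, 38, 43, 6, 40]) = 1 + rec_len([38, 43, 6, 40])
rec_len([38, 43, 6, 40]) = 1 + rec_len([43, 6, 40])
rec_len([43, 6, 40]) = 1 + rec_len([6, 40])
rec_len([6, 40]) = 1 + rec_len([40])
rec_len([40]) = 1 + rec_len([])
rec_len([]) = 0  (base case)
Unwinding: 1 + 1 + 1 + 1 + 1 + 1 + 0 = 6

6


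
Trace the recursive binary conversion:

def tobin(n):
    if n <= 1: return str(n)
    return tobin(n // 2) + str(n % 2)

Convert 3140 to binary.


tobin(3140) = tobin(1570) + '0'
tobin(1570) = tobin(785) + '0'
tobin(785) = tobin(392) + '1'
tobin(392) = tobin(196) + '0'
tobin(196) = tobin(98) + '0'
tobin(98) = tobin(49) + '0'
tobin(49) = tobin(24) + '1'
tobin(24) = tobin(12) + '0'
tobin(12) = tobin(6) + '0'
tobin(6) = tobin(3) + '0'
tobin(3) = tobin(1) + '1'
tobin(1) = '1'  (base case)
Concatenating: '1' + '1' + '0' + '0' + '0' + '1' + '0' + '0' + '0' + '1' + '0' + '0' = '110001000100'

110001000100


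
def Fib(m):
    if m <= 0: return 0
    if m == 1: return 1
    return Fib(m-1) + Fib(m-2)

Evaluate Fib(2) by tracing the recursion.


Computing Fib(2) bottom-up:
Fib(0) = 0
Fib(1) = 1
Fib(2) = Fib(1) + Fib(0) = 1 + 0 = 1

1


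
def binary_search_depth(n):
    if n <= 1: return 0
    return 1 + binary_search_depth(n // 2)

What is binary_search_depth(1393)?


1393 / 2 = 696
696 / 2 = 348
348 / 2 = 174
174 / 2 = 87
87 / 2 = 43
43 / 2 = 21
21 / 2 = 10
10 / 2 = 5
5 / 2 = 2
2 / 2 = 1
Reached 1 after 10 halvings

10


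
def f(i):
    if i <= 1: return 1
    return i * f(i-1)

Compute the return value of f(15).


f(15)
= 15 * f(14)
= 15 * 14 * f(13)
= 15 * 14 * 13 * f(12)
= 15 * 14 * 13 * 12 * f(11)
= 15 * 14 * 13 * 12 * 11 * f(10)
= 15 * 14 * 13 * 12 * 11 * 10 * f(9)
= 15 * 14 * 13 * 12 * 11 * 10 * 9 * f(8)
= 15 * 14 * 13 * 12 * 11 * 10 * 9 * 8 * f(7)
= 15 * 14 * 13 * 12 * 11 * 10 * 9 * 8 * 7 * f(6)
= 15 * 14 * 13 * 12 * 11 * 10 * 9 * 8 * 7 * 6 * f(5)
= 15 * 14 * 13 * 12 * 11 * 10 * 9 * 8 * 7 * 6 * 5 * f(4)
= 15 * 14 * 13 * 12 * 11 * 10 * 9 * 8 * 7 * 6 * 5 * 4 * f(3)
= 15 * 14 * 13 * 12 * 11 * 10 * 9 * 8 * 7 * 6 * 5 * 4 * 3 * f(2)
= 15 * 14 * 13 * 12 * 11 * 10 * 9 * 8 * 7 * 6 * 5 * 4 * 3 * 2 * f(1)
= 15 * 14 * 13 * 12 * 11 * 10 * 9 * 8 * 7 * 6 * 5 * 4 * 3 * 2 * 1
= 1307674368000

1307674368000


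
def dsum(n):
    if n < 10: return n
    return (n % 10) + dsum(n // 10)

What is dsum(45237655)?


dsum(45237655) = 5 + dsum(4523765)
dsum(4523765) = 5 + dsum(452376)
dsum(452376) = 6 + dsum(45237)
dsum(45237) = 7 + dsum(4523)
dsum(4523) = 3 + dsum(452)
dsum(452) = 2 + dsum(45)
dsum(45) = 5 + dsum(4)
dsum(4) = 4  (base case)
Total: 5 + 5 + 6 + 7 + 3 + 2 + 5 + 4 = 37

37


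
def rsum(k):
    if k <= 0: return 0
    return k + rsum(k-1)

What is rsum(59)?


rsum(59)
= 59 + 58 + 57 + 56 + 55 + 54 + 53 + 52 + 51 + 50 + 49 + 48 + 47 + 46 + 45 + 44 + 43 + 42 + 41 + 40 + 39 + 38 + 37 + 36 + 35 + 34 + 33 + 32 + 31 + 30 + 29 + 28 + 27 + 26 + 25 + 24 + 23 + 22 + 21 + 20 + 19 + 18 + 17 + 16 + 15 + 14 + 13 + 12 + 11 + 10 + 9 + 8 + 7 + 6 + 5 + 4 + 3 + 2 + 1 + rsum(0)
= 59 + 58 + 57 + 56 + 55 + 54 + 53 + 52 + 51 + 50 + 49 + 48 + 47 + 46 + 45 + 44 + 43 + 42 + 41 + 40 + 39 + 38 + 37 + 36 + 35 + 34 + 33 + 32 + 31 + 30 + 29 + 28 + 27 + 26 + 25 + 24 + 23 + 22 + 21 + 20 + 19 + 18 + 17 + 16 + 15 + 14 + 13 + 12 + 11 + 10 + 9 + 8 + 7 + 6 + 5 + 4 + 3 + 2 + 1 + 0
= 1770

1770


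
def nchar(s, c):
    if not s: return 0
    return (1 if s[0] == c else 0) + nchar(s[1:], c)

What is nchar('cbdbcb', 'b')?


s[0]='c' != 'b' -> 0
s[0]='b' == 'b' -> 1
s[0]='d' != 'b' -> 0
s[0]='b' == 'b' -> 1
s[0]='c' != 'b' -> 0
s[0]='b' == 'b' -> 1
Sum: 0 + 1 + 0 + 1 + 0 + 1 = 3

3


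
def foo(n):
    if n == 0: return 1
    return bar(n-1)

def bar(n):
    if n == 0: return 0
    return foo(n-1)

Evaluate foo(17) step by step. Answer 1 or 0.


foo(17) = bar(16)
bar(16) = foo(15)
foo(15) = bar(14)
bar(14) = foo(13)
foo(13) = bar(12)
bar(12) = foo(11)
foo(11) = bar(10)
bar(10) = foo(9)
foo(9) = bar(8)
bar(8) = foo(7)
foo(7) = bar(6)
bar(6) = foo(5)
foo(5) = bar(4)
bar(4) = foo(3)
foo(3) = bar(2)
bar(2) = foo(1)
foo(1) = bar(0)
bar(0) = 0  (base case)
Result: 0

0
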